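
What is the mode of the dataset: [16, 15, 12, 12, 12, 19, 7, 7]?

12

Step 1: Count the frequency of each value:
  7: appears 2 time(s)
  12: appears 3 time(s)
  15: appears 1 time(s)
  16: appears 1 time(s)
  19: appears 1 time(s)
Step 2: The value 12 appears most frequently (3 times).
Step 3: Mode = 12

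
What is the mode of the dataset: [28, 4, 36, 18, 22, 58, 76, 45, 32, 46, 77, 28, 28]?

28

Step 1: Count the frequency of each value:
  4: appears 1 time(s)
  18: appears 1 time(s)
  22: appears 1 time(s)
  28: appears 3 time(s)
  32: appears 1 time(s)
  36: appears 1 time(s)
  45: appears 1 time(s)
  46: appears 1 time(s)
  58: appears 1 time(s)
  76: appears 1 time(s)
  77: appears 1 time(s)
Step 2: The value 28 appears most frequently (3 times).
Step 3: Mode = 28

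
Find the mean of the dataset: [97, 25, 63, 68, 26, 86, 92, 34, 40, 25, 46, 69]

55.9167

Step 1: Sum all values: 97 + 25 + 63 + 68 + 26 + 86 + 92 + 34 + 40 + 25 + 46 + 69 = 671
Step 2: Count the number of values: n = 12
Step 3: Mean = sum / n = 671 / 12 = 55.9167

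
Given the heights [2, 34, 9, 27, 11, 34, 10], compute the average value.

18.1429

Step 1: Sum all values: 2 + 34 + 9 + 27 + 11 + 34 + 10 = 127
Step 2: Count the number of values: n = 7
Step 3: Mean = sum / n = 127 / 7 = 18.1429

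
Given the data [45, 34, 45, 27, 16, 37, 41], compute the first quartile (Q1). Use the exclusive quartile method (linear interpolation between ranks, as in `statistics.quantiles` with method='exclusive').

27

Step 1: Sort the data: [16, 27, 34, 37, 41, 45, 45]
Step 2: n = 7
Step 3: Using the exclusive quartile method:
  Q1 = 27
  Q2 (median) = 37
  Q3 = 45
  IQR = Q3 - Q1 = 45 - 27 = 18
Step 4: Q1 = 27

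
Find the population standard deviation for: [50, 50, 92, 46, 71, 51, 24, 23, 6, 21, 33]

23.4845

Step 1: Compute the mean: 42.4545
Step 2: Sum of squared deviations from the mean: 6066.7273
Step 3: Population variance = 6066.7273 / 11 = 551.5207
Step 4: Standard deviation = sqrt(551.5207) = 23.4845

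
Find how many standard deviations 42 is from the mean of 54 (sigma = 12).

-1

Step 1: Recall the z-score formula: z = (x - mu) / sigma
Step 2: Substitute values: z = (42 - 54) / 12
Step 3: z = -12 / 12 = -1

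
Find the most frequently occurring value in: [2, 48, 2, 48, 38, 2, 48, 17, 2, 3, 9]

2

Step 1: Count the frequency of each value:
  2: appears 4 time(s)
  3: appears 1 time(s)
  9: appears 1 time(s)
  17: appears 1 time(s)
  38: appears 1 time(s)
  48: appears 3 time(s)
Step 2: The value 2 appears most frequently (4 times).
Step 3: Mode = 2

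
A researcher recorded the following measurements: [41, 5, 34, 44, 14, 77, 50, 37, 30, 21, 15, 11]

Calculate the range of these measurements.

72

Step 1: Identify the maximum value: max = 77
Step 2: Identify the minimum value: min = 5
Step 3: Range = max - min = 77 - 5 = 72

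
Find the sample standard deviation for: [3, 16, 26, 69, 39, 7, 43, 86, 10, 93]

33.1656

Step 1: Compute the mean: 39.2
Step 2: Sum of squared deviations from the mean: 9899.6
Step 3: Sample variance = 9899.6 / 9 = 1099.9556
Step 4: Standard deviation = sqrt(1099.9556) = 33.1656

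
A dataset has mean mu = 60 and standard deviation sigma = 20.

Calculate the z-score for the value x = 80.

1

Step 1: Recall the z-score formula: z = (x - mu) / sigma
Step 2: Substitute values: z = (80 - 60) / 20
Step 3: z = 20 / 20 = 1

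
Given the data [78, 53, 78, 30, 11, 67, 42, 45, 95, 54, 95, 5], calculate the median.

53.5

Step 1: Sort the data in ascending order: [5, 11, 30, 42, 45, 53, 54, 67, 78, 78, 95, 95]
Step 2: The number of values is n = 12.
Step 3: Since n is even, the median is the average of positions 6 and 7:
  Median = (53 + 54) / 2 = 53.5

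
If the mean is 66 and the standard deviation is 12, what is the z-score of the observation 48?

-1.5

Step 1: Recall the z-score formula: z = (x - mu) / sigma
Step 2: Substitute values: z = (48 - 66) / 12
Step 3: z = -18 / 12 = -1.5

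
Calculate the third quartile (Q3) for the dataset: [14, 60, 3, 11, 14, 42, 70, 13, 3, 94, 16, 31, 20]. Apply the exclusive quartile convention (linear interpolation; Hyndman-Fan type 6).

51

Step 1: Sort the data: [3, 3, 11, 13, 14, 14, 16, 20, 31, 42, 60, 70, 94]
Step 2: n = 13
Step 3: Using the exclusive quartile method:
  Q1 = 12
  Q2 (median) = 16
  Q3 = 51
  IQR = Q3 - Q1 = 51 - 12 = 39
Step 4: Q3 = 51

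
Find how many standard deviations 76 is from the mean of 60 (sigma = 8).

2

Step 1: Recall the z-score formula: z = (x - mu) / sigma
Step 2: Substitute values: z = (76 - 60) / 8
Step 3: z = 16 / 8 = 2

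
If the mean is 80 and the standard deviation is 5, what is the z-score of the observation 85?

1

Step 1: Recall the z-score formula: z = (x - mu) / sigma
Step 2: Substitute values: z = (85 - 80) / 5
Step 3: z = 5 / 5 = 1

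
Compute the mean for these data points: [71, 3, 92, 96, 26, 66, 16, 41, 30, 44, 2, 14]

41.75

Step 1: Sum all values: 71 + 3 + 92 + 96 + 26 + 66 + 16 + 41 + 30 + 44 + 2 + 14 = 501
Step 2: Count the number of values: n = 12
Step 3: Mean = sum / n = 501 / 12 = 41.75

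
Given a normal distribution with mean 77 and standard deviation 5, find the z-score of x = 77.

0

Step 1: Recall the z-score formula: z = (x - mu) / sigma
Step 2: Substitute values: z = (77 - 77) / 5
Step 3: z = 0 / 5 = 0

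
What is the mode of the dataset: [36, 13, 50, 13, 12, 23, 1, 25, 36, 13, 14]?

13

Step 1: Count the frequency of each value:
  1: appears 1 time(s)
  12: appears 1 time(s)
  13: appears 3 time(s)
  14: appears 1 time(s)
  23: appears 1 time(s)
  25: appears 1 time(s)
  36: appears 2 time(s)
  50: appears 1 time(s)
Step 2: The value 13 appears most frequently (3 times).
Step 3: Mode = 13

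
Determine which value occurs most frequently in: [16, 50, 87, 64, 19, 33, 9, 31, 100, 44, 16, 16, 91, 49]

16

Step 1: Count the frequency of each value:
  9: appears 1 time(s)
  16: appears 3 time(s)
  19: appears 1 time(s)
  31: appears 1 time(s)
  33: appears 1 time(s)
  44: appears 1 time(s)
  49: appears 1 time(s)
  50: appears 1 time(s)
  64: appears 1 time(s)
  87: appears 1 time(s)
  91: appears 1 time(s)
  100: appears 1 time(s)
Step 2: The value 16 appears most frequently (3 times).
Step 3: Mode = 16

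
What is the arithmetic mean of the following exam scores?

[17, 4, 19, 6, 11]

11.4

Step 1: Sum all values: 17 + 4 + 19 + 6 + 11 = 57
Step 2: Count the number of values: n = 5
Step 3: Mean = sum / n = 57 / 5 = 11.4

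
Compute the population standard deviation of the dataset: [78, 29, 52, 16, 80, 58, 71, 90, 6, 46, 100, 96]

29.8854

Step 1: Compute the mean: 60.1667
Step 2: Sum of squared deviations from the mean: 10717.6667
Step 3: Population variance = 10717.6667 / 12 = 893.1389
Step 4: Standard deviation = sqrt(893.1389) = 29.8854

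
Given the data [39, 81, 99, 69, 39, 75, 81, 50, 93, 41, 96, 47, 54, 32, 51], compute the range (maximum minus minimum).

67

Step 1: Identify the maximum value: max = 99
Step 2: Identify the minimum value: min = 32
Step 3: Range = max - min = 99 - 32 = 67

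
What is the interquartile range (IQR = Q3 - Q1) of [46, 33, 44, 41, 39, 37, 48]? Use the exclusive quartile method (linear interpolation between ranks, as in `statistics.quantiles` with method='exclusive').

9

Step 1: Sort the data: [33, 37, 39, 41, 44, 46, 48]
Step 2: n = 7
Step 3: Using the exclusive quartile method:
  Q1 = 37
  Q2 (median) = 41
  Q3 = 46
  IQR = Q3 - Q1 = 46 - 37 = 9
Step 4: IQR = 9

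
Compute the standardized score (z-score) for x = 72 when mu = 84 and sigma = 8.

-1.5

Step 1: Recall the z-score formula: z = (x - mu) / sigma
Step 2: Substitute values: z = (72 - 84) / 8
Step 3: z = -12 / 8 = -1.5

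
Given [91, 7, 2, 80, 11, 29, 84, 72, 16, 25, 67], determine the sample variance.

1201

Step 1: Compute the mean: (91 + 7 + 2 + 80 + 11 + 29 + 84 + 72 + 16 + 25 + 67) / 11 = 44
Step 2: Compute squared deviations from the mean:
  (91 - 44)^2 = 2209
  (7 - 44)^2 = 1369
  (2 - 44)^2 = 1764
  (80 - 44)^2 = 1296
  (11 - 44)^2 = 1089
  (29 - 44)^2 = 225
  (84 - 44)^2 = 1600
  (72 - 44)^2 = 784
  (16 - 44)^2 = 784
  (25 - 44)^2 = 361
  (67 - 44)^2 = 529
Step 3: Sum of squared deviations = 12010
Step 4: Sample variance = 12010 / 10 = 1201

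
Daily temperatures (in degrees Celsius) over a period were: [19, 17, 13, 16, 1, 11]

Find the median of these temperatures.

14.5

Step 1: Sort the data in ascending order: [1, 11, 13, 16, 17, 19]
Step 2: The number of values is n = 6.
Step 3: Since n is even, the median is the average of positions 3 and 4:
  Median = (13 + 16) / 2 = 14.5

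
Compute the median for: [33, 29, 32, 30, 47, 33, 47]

33

Step 1: Sort the data in ascending order: [29, 30, 32, 33, 33, 47, 47]
Step 2: The number of values is n = 7.
Step 3: Since n is odd, the median is the middle value at position 4: 33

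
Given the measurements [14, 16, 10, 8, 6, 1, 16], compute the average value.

10.1429

Step 1: Sum all values: 14 + 16 + 10 + 8 + 6 + 1 + 16 = 71
Step 2: Count the number of values: n = 7
Step 3: Mean = sum / n = 71 / 7 = 10.1429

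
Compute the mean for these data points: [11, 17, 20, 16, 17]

16.2

Step 1: Sum all values: 11 + 17 + 20 + 16 + 17 = 81
Step 2: Count the number of values: n = 5
Step 3: Mean = sum / n = 81 / 5 = 16.2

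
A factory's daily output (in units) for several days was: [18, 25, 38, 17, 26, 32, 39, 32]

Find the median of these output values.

29

Step 1: Sort the data in ascending order: [17, 18, 25, 26, 32, 32, 38, 39]
Step 2: The number of values is n = 8.
Step 3: Since n is even, the median is the average of positions 4 and 5:
  Median = (26 + 32) / 2 = 29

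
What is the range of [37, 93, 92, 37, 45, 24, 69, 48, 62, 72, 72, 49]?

69

Step 1: Identify the maximum value: max = 93
Step 2: Identify the minimum value: min = 24
Step 3: Range = max - min = 93 - 24 = 69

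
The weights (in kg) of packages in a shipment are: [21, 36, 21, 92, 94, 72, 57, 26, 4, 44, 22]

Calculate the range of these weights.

90

Step 1: Identify the maximum value: max = 94
Step 2: Identify the minimum value: min = 4
Step 3: Range = max - min = 94 - 4 = 90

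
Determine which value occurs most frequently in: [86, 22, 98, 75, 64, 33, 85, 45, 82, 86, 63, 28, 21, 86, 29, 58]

86

Step 1: Count the frequency of each value:
  21: appears 1 time(s)
  22: appears 1 time(s)
  28: appears 1 time(s)
  29: appears 1 time(s)
  33: appears 1 time(s)
  45: appears 1 time(s)
  58: appears 1 time(s)
  63: appears 1 time(s)
  64: appears 1 time(s)
  75: appears 1 time(s)
  82: appears 1 time(s)
  85: appears 1 time(s)
  86: appears 3 time(s)
  98: appears 1 time(s)
Step 2: The value 86 appears most frequently (3 times).
Step 3: Mode = 86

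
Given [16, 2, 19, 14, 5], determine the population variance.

42.96

Step 1: Compute the mean: (16 + 2 + 19 + 14 + 5) / 5 = 11.2
Step 2: Compute squared deviations from the mean:
  (16 - 11.2)^2 = 23.04
  (2 - 11.2)^2 = 84.64
  (19 - 11.2)^2 = 60.84
  (14 - 11.2)^2 = 7.84
  (5 - 11.2)^2 = 38.44
Step 3: Sum of squared deviations = 214.8
Step 4: Population variance = 214.8 / 5 = 42.96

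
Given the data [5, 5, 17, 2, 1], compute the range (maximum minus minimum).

16

Step 1: Identify the maximum value: max = 17
Step 2: Identify the minimum value: min = 1
Step 3: Range = max - min = 17 - 1 = 16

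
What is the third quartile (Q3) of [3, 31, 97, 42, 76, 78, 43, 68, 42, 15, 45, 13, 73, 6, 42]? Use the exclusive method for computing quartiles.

73

Step 1: Sort the data: [3, 6, 13, 15, 31, 42, 42, 42, 43, 45, 68, 73, 76, 78, 97]
Step 2: n = 15
Step 3: Using the exclusive quartile method:
  Q1 = 15
  Q2 (median) = 42
  Q3 = 73
  IQR = Q3 - Q1 = 73 - 15 = 58
Step 4: Q3 = 73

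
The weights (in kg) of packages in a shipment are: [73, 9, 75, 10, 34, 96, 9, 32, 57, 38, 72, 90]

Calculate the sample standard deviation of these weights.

31.7475

Step 1: Compute the mean: 49.5833
Step 2: Sum of squared deviations from the mean: 11086.9167
Step 3: Sample variance = 11086.9167 / 11 = 1007.9015
Step 4: Standard deviation = sqrt(1007.9015) = 31.7475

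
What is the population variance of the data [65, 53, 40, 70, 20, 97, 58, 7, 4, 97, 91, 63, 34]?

923.2544

Step 1: Compute the mean: (65 + 53 + 40 + 70 + 20 + 97 + 58 + 7 + 4 + 97 + 91 + 63 + 34) / 13 = 53.7692
Step 2: Compute squared deviations from the mean:
  (65 - 53.7692)^2 = 126.1302
  (53 - 53.7692)^2 = 0.5917
  (40 - 53.7692)^2 = 189.5917
  (70 - 53.7692)^2 = 263.4379
  (20 - 53.7692)^2 = 1140.3609
  (97 - 53.7692)^2 = 1868.8994
  (58 - 53.7692)^2 = 17.8994
  (7 - 53.7692)^2 = 2187.3609
  (4 - 53.7692)^2 = 2476.9763
  (97 - 53.7692)^2 = 1868.8994
  (91 - 53.7692)^2 = 1386.1302
  (63 - 53.7692)^2 = 85.2071
  (34 - 53.7692)^2 = 390.8225
Step 3: Sum of squared deviations = 12002.3077
Step 4: Population variance = 12002.3077 / 13 = 923.2544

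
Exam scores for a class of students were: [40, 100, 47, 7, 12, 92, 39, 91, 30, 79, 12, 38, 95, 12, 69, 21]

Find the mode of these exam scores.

12

Step 1: Count the frequency of each value:
  7: appears 1 time(s)
  12: appears 3 time(s)
  21: appears 1 time(s)
  30: appears 1 time(s)
  38: appears 1 time(s)
  39: appears 1 time(s)
  40: appears 1 time(s)
  47: appears 1 time(s)
  69: appears 1 time(s)
  79: appears 1 time(s)
  91: appears 1 time(s)
  92: appears 1 time(s)
  95: appears 1 time(s)
  100: appears 1 time(s)
Step 2: The value 12 appears most frequently (3 times).
Step 3: Mode = 12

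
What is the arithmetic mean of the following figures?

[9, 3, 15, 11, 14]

10.4

Step 1: Sum all values: 9 + 3 + 15 + 11 + 14 = 52
Step 2: Count the number of values: n = 5
Step 3: Mean = sum / n = 52 / 5 = 10.4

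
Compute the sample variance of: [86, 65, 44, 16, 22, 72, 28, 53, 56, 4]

703.8222

Step 1: Compute the mean: (86 + 65 + 44 + 16 + 22 + 72 + 28 + 53 + 56 + 4) / 10 = 44.6
Step 2: Compute squared deviations from the mean:
  (86 - 44.6)^2 = 1713.96
  (65 - 44.6)^2 = 416.16
  (44 - 44.6)^2 = 0.36
  (16 - 44.6)^2 = 817.96
  (22 - 44.6)^2 = 510.76
  (72 - 44.6)^2 = 750.76
  (28 - 44.6)^2 = 275.56
  (53 - 44.6)^2 = 70.56
  (56 - 44.6)^2 = 129.96
  (4 - 44.6)^2 = 1648.36
Step 3: Sum of squared deviations = 6334.4
Step 4: Sample variance = 6334.4 / 9 = 703.8222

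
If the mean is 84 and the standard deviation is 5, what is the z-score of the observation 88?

0.8

Step 1: Recall the z-score formula: z = (x - mu) / sigma
Step 2: Substitute values: z = (88 - 84) / 5
Step 3: z = 4 / 5 = 0.8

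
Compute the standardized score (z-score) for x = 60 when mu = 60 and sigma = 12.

0

Step 1: Recall the z-score formula: z = (x - mu) / sigma
Step 2: Substitute values: z = (60 - 60) / 12
Step 3: z = 0 / 12 = 0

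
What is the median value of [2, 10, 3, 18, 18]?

10

Step 1: Sort the data in ascending order: [2, 3, 10, 18, 18]
Step 2: The number of values is n = 5.
Step 3: Since n is odd, the median is the middle value at position 3: 10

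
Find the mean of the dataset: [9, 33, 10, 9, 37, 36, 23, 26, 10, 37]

23

Step 1: Sum all values: 9 + 33 + 10 + 9 + 37 + 36 + 23 + 26 + 10 + 37 = 230
Step 2: Count the number of values: n = 10
Step 3: Mean = sum / n = 230 / 10 = 23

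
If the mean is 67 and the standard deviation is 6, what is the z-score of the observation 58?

-1.5

Step 1: Recall the z-score formula: z = (x - mu) / sigma
Step 2: Substitute values: z = (58 - 67) / 6
Step 3: z = -9 / 6 = -1.5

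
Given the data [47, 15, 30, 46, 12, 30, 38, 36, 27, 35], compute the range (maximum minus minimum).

35

Step 1: Identify the maximum value: max = 47
Step 2: Identify the minimum value: min = 12
Step 3: Range = max - min = 47 - 12 = 35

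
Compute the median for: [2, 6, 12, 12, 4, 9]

7.5

Step 1: Sort the data in ascending order: [2, 4, 6, 9, 12, 12]
Step 2: The number of values is n = 6.
Step 3: Since n is even, the median is the average of positions 3 and 4:
  Median = (6 + 9) / 2 = 7.5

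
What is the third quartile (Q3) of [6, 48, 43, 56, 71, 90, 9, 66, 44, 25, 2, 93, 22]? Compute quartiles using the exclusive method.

68.5

Step 1: Sort the data: [2, 6, 9, 22, 25, 43, 44, 48, 56, 66, 71, 90, 93]
Step 2: n = 13
Step 3: Using the exclusive quartile method:
  Q1 = 15.5
  Q2 (median) = 44
  Q3 = 68.5
  IQR = Q3 - Q1 = 68.5 - 15.5 = 53
Step 4: Q3 = 68.5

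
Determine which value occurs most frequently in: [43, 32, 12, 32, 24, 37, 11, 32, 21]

32

Step 1: Count the frequency of each value:
  11: appears 1 time(s)
  12: appears 1 time(s)
  21: appears 1 time(s)
  24: appears 1 time(s)
  32: appears 3 time(s)
  37: appears 1 time(s)
  43: appears 1 time(s)
Step 2: The value 32 appears most frequently (3 times).
Step 3: Mode = 32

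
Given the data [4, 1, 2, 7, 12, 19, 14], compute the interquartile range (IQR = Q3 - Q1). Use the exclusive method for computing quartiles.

12

Step 1: Sort the data: [1, 2, 4, 7, 12, 14, 19]
Step 2: n = 7
Step 3: Using the exclusive quartile method:
  Q1 = 2
  Q2 (median) = 7
  Q3 = 14
  IQR = Q3 - Q1 = 14 - 2 = 12
Step 4: IQR = 12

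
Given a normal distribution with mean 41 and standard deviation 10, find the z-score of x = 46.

0.5

Step 1: Recall the z-score formula: z = (x - mu) / sigma
Step 2: Substitute values: z = (46 - 41) / 10
Step 3: z = 5 / 10 = 0.5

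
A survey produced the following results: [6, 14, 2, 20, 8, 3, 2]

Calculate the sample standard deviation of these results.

6.8417

Step 1: Compute the mean: 7.8571
Step 2: Sum of squared deviations from the mean: 280.8571
Step 3: Sample variance = 280.8571 / 6 = 46.8095
Step 4: Standard deviation = sqrt(46.8095) = 6.8417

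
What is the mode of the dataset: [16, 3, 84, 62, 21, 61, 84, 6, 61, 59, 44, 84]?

84

Step 1: Count the frequency of each value:
  3: appears 1 time(s)
  6: appears 1 time(s)
  16: appears 1 time(s)
  21: appears 1 time(s)
  44: appears 1 time(s)
  59: appears 1 time(s)
  61: appears 2 time(s)
  62: appears 1 time(s)
  84: appears 3 time(s)
Step 2: The value 84 appears most frequently (3 times).
Step 3: Mode = 84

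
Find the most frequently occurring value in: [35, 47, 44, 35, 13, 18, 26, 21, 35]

35

Step 1: Count the frequency of each value:
  13: appears 1 time(s)
  18: appears 1 time(s)
  21: appears 1 time(s)
  26: appears 1 time(s)
  35: appears 3 time(s)
  44: appears 1 time(s)
  47: appears 1 time(s)
Step 2: The value 35 appears most frequently (3 times).
Step 3: Mode = 35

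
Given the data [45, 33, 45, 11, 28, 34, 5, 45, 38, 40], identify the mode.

45

Step 1: Count the frequency of each value:
  5: appears 1 time(s)
  11: appears 1 time(s)
  28: appears 1 time(s)
  33: appears 1 time(s)
  34: appears 1 time(s)
  38: appears 1 time(s)
  40: appears 1 time(s)
  45: appears 3 time(s)
Step 2: The value 45 appears most frequently (3 times).
Step 3: Mode = 45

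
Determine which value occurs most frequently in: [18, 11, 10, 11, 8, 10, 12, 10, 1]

10

Step 1: Count the frequency of each value:
  1: appears 1 time(s)
  8: appears 1 time(s)
  10: appears 3 time(s)
  11: appears 2 time(s)
  12: appears 1 time(s)
  18: appears 1 time(s)
Step 2: The value 10 appears most frequently (3 times).
Step 3: Mode = 10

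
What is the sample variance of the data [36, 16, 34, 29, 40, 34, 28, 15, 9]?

117.6944

Step 1: Compute the mean: (36 + 16 + 34 + 29 + 40 + 34 + 28 + 15 + 9) / 9 = 26.7778
Step 2: Compute squared deviations from the mean:
  (36 - 26.7778)^2 = 85.0494
  (16 - 26.7778)^2 = 116.1605
  (34 - 26.7778)^2 = 52.1605
  (29 - 26.7778)^2 = 4.9383
  (40 - 26.7778)^2 = 174.8272
  (34 - 26.7778)^2 = 52.1605
  (28 - 26.7778)^2 = 1.4938
  (15 - 26.7778)^2 = 138.716
  (9 - 26.7778)^2 = 316.0494
Step 3: Sum of squared deviations = 941.5556
Step 4: Sample variance = 941.5556 / 8 = 117.6944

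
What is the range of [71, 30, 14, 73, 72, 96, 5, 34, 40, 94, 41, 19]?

91

Step 1: Identify the maximum value: max = 96
Step 2: Identify the minimum value: min = 5
Step 3: Range = max - min = 96 - 5 = 91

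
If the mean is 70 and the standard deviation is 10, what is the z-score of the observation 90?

2

Step 1: Recall the z-score formula: z = (x - mu) / sigma
Step 2: Substitute values: z = (90 - 70) / 10
Step 3: z = 20 / 10 = 2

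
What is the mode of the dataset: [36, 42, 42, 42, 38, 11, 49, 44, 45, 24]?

42

Step 1: Count the frequency of each value:
  11: appears 1 time(s)
  24: appears 1 time(s)
  36: appears 1 time(s)
  38: appears 1 time(s)
  42: appears 3 time(s)
  44: appears 1 time(s)
  45: appears 1 time(s)
  49: appears 1 time(s)
Step 2: The value 42 appears most frequently (3 times).
Step 3: Mode = 42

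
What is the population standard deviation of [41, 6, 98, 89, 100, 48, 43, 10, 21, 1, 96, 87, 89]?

36.9646

Step 1: Compute the mean: 56.0769
Step 2: Sum of squared deviations from the mean: 17762.9231
Step 3: Population variance = 17762.9231 / 13 = 1366.3787
Step 4: Standard deviation = sqrt(1366.3787) = 36.9646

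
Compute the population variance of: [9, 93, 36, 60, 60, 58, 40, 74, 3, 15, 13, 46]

730.3542

Step 1: Compute the mean: (9 + 93 + 36 + 60 + 60 + 58 + 40 + 74 + 3 + 15 + 13 + 46) / 12 = 42.25
Step 2: Compute squared deviations from the mean:
  (9 - 42.25)^2 = 1105.5625
  (93 - 42.25)^2 = 2575.5625
  (36 - 42.25)^2 = 39.0625
  (60 - 42.25)^2 = 315.0625
  (60 - 42.25)^2 = 315.0625
  (58 - 42.25)^2 = 248.0625
  (40 - 42.25)^2 = 5.0625
  (74 - 42.25)^2 = 1008.0625
  (3 - 42.25)^2 = 1540.5625
  (15 - 42.25)^2 = 742.5625
  (13 - 42.25)^2 = 855.5625
  (46 - 42.25)^2 = 14.0625
Step 3: Sum of squared deviations = 8764.25
Step 4: Population variance = 8764.25 / 12 = 730.3542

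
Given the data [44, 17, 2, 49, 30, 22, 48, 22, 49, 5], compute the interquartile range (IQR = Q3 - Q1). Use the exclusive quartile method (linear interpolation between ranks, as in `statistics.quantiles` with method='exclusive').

34.25

Step 1: Sort the data: [2, 5, 17, 22, 22, 30, 44, 48, 49, 49]
Step 2: n = 10
Step 3: Using the exclusive quartile method:
  Q1 = 14
  Q2 (median) = 26
  Q3 = 48.25
  IQR = Q3 - Q1 = 48.25 - 14 = 34.25
Step 4: IQR = 34.25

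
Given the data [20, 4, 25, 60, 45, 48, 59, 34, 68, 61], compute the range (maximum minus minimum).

64

Step 1: Identify the maximum value: max = 68
Step 2: Identify the minimum value: min = 4
Step 3: Range = max - min = 68 - 4 = 64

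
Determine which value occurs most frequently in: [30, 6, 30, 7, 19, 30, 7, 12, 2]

30

Step 1: Count the frequency of each value:
  2: appears 1 time(s)
  6: appears 1 time(s)
  7: appears 2 time(s)
  12: appears 1 time(s)
  19: appears 1 time(s)
  30: appears 3 time(s)
Step 2: The value 30 appears most frequently (3 times).
Step 3: Mode = 30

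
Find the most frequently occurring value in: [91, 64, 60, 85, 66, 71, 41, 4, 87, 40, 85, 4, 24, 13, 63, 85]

85

Step 1: Count the frequency of each value:
  4: appears 2 time(s)
  13: appears 1 time(s)
  24: appears 1 time(s)
  40: appears 1 time(s)
  41: appears 1 time(s)
  60: appears 1 time(s)
  63: appears 1 time(s)
  64: appears 1 time(s)
  66: appears 1 time(s)
  71: appears 1 time(s)
  85: appears 3 time(s)
  87: appears 1 time(s)
  91: appears 1 time(s)
Step 2: The value 85 appears most frequently (3 times).
Step 3: Mode = 85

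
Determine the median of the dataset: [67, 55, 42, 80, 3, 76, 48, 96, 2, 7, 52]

52

Step 1: Sort the data in ascending order: [2, 3, 7, 42, 48, 52, 55, 67, 76, 80, 96]
Step 2: The number of values is n = 11.
Step 3: Since n is odd, the median is the middle value at position 6: 52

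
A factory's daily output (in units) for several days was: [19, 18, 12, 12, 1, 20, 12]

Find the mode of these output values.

12

Step 1: Count the frequency of each value:
  1: appears 1 time(s)
  12: appears 3 time(s)
  18: appears 1 time(s)
  19: appears 1 time(s)
  20: appears 1 time(s)
Step 2: The value 12 appears most frequently (3 times).
Step 3: Mode = 12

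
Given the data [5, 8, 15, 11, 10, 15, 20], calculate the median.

11

Step 1: Sort the data in ascending order: [5, 8, 10, 11, 15, 15, 20]
Step 2: The number of values is n = 7.
Step 3: Since n is odd, the median is the middle value at position 4: 11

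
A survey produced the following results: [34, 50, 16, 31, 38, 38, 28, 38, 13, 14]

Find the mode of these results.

38

Step 1: Count the frequency of each value:
  13: appears 1 time(s)
  14: appears 1 time(s)
  16: appears 1 time(s)
  28: appears 1 time(s)
  31: appears 1 time(s)
  34: appears 1 time(s)
  38: appears 3 time(s)
  50: appears 1 time(s)
Step 2: The value 38 appears most frequently (3 times).
Step 3: Mode = 38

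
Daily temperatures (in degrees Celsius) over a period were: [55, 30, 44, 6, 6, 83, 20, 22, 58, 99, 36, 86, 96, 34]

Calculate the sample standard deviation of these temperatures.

32.094

Step 1: Compute the mean: 48.2143
Step 2: Sum of squared deviations from the mean: 13390.3571
Step 3: Sample variance = 13390.3571 / 13 = 1030.0275
Step 4: Standard deviation = sqrt(1030.0275) = 32.094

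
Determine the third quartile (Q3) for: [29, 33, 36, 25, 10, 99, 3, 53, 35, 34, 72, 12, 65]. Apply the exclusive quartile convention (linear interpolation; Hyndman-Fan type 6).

59

Step 1: Sort the data: [3, 10, 12, 25, 29, 33, 34, 35, 36, 53, 65, 72, 99]
Step 2: n = 13
Step 3: Using the exclusive quartile method:
  Q1 = 18.5
  Q2 (median) = 34
  Q3 = 59
  IQR = Q3 - Q1 = 59 - 18.5 = 40.5
Step 4: Q3 = 59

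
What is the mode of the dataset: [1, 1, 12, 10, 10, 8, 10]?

10

Step 1: Count the frequency of each value:
  1: appears 2 time(s)
  8: appears 1 time(s)
  10: appears 3 time(s)
  12: appears 1 time(s)
Step 2: The value 10 appears most frequently (3 times).
Step 3: Mode = 10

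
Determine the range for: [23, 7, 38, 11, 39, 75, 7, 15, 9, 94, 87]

87

Step 1: Identify the maximum value: max = 94
Step 2: Identify the minimum value: min = 7
Step 3: Range = max - min = 94 - 7 = 87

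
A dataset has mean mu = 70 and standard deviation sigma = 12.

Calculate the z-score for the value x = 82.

1

Step 1: Recall the z-score formula: z = (x - mu) / sigma
Step 2: Substitute values: z = (82 - 70) / 12
Step 3: z = 12 / 12 = 1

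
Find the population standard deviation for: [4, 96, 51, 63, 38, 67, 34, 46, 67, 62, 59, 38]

21.8192

Step 1: Compute the mean: 52.0833
Step 2: Sum of squared deviations from the mean: 5712.9167
Step 3: Population variance = 5712.9167 / 12 = 476.0764
Step 4: Standard deviation = sqrt(476.0764) = 21.8192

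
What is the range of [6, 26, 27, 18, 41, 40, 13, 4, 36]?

37

Step 1: Identify the maximum value: max = 41
Step 2: Identify the minimum value: min = 4
Step 3: Range = max - min = 41 - 4 = 37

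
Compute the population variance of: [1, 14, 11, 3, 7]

23.36

Step 1: Compute the mean: (1 + 14 + 11 + 3 + 7) / 5 = 7.2
Step 2: Compute squared deviations from the mean:
  (1 - 7.2)^2 = 38.44
  (14 - 7.2)^2 = 46.24
  (11 - 7.2)^2 = 14.44
  (3 - 7.2)^2 = 17.64
  (7 - 7.2)^2 = 0.04
Step 3: Sum of squared deviations = 116.8
Step 4: Population variance = 116.8 / 5 = 23.36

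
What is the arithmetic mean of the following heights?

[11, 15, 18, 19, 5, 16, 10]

13.4286

Step 1: Sum all values: 11 + 15 + 18 + 19 + 5 + 16 + 10 = 94
Step 2: Count the number of values: n = 7
Step 3: Mean = sum / n = 94 / 7 = 13.4286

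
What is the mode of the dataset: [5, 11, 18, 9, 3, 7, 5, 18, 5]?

5

Step 1: Count the frequency of each value:
  3: appears 1 time(s)
  5: appears 3 time(s)
  7: appears 1 time(s)
  9: appears 1 time(s)
  11: appears 1 time(s)
  18: appears 2 time(s)
Step 2: The value 5 appears most frequently (3 times).
Step 3: Mode = 5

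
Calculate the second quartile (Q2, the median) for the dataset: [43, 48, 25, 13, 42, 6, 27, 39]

33

Step 1: Sort the data: [6, 13, 25, 27, 39, 42, 43, 48]
Step 2: n = 8
Step 3: Q2 is the median. Since n is even, it is the average of the values at positions 4 and 5:
  Q2 = (27 + 39) / 2 = 33
Step 4: Q2 = 33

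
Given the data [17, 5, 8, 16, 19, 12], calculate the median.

14

Step 1: Sort the data in ascending order: [5, 8, 12, 16, 17, 19]
Step 2: The number of values is n = 6.
Step 3: Since n is even, the median is the average of positions 3 and 4:
  Median = (12 + 16) / 2 = 14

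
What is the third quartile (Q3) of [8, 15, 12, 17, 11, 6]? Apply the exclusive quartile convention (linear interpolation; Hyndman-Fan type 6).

15.5

Step 1: Sort the data: [6, 8, 11, 12, 15, 17]
Step 2: n = 6
Step 3: Using the exclusive quartile method:
  Q1 = 7.5
  Q2 (median) = 11.5
  Q3 = 15.5
  IQR = Q3 - Q1 = 15.5 - 7.5 = 8
Step 4: Q3 = 15.5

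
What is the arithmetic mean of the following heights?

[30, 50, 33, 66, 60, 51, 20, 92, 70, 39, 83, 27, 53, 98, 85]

57.1333

Step 1: Sum all values: 30 + 50 + 33 + 66 + 60 + 51 + 20 + 92 + 70 + 39 + 83 + 27 + 53 + 98 + 85 = 857
Step 2: Count the number of values: n = 15
Step 3: Mean = sum / n = 857 / 15 = 57.1333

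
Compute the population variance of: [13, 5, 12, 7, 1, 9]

16.8056

Step 1: Compute the mean: (13 + 5 + 12 + 7 + 1 + 9) / 6 = 7.8333
Step 2: Compute squared deviations from the mean:
  (13 - 7.8333)^2 = 26.6944
  (5 - 7.8333)^2 = 8.0278
  (12 - 7.8333)^2 = 17.3611
  (7 - 7.8333)^2 = 0.6944
  (1 - 7.8333)^2 = 46.6944
  (9 - 7.8333)^2 = 1.3611
Step 3: Sum of squared deviations = 100.8333
Step 4: Population variance = 100.8333 / 6 = 16.8056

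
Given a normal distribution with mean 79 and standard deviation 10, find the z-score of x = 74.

-0.5

Step 1: Recall the z-score formula: z = (x - mu) / sigma
Step 2: Substitute values: z = (74 - 79) / 10
Step 3: z = -5 / 10 = -0.5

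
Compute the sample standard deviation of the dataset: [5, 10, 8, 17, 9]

4.4385

Step 1: Compute the mean: 9.8
Step 2: Sum of squared deviations from the mean: 78.8
Step 3: Sample variance = 78.8 / 4 = 19.7
Step 4: Standard deviation = sqrt(19.7) = 4.4385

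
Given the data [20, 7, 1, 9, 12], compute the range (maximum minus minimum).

19

Step 1: Identify the maximum value: max = 20
Step 2: Identify the minimum value: min = 1
Step 3: Range = max - min = 20 - 1 = 19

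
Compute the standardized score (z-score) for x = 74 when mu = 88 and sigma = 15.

-0.9333

Step 1: Recall the z-score formula: z = (x - mu) / sigma
Step 2: Substitute values: z = (74 - 88) / 15
Step 3: z = -14 / 15 = -0.9333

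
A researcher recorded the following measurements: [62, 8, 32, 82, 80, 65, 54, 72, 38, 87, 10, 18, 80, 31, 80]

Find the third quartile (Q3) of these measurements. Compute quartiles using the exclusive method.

80

Step 1: Sort the data: [8, 10, 18, 31, 32, 38, 54, 62, 65, 72, 80, 80, 80, 82, 87]
Step 2: n = 15
Step 3: Using the exclusive quartile method:
  Q1 = 31
  Q2 (median) = 62
  Q3 = 80
  IQR = Q3 - Q1 = 80 - 31 = 49
Step 4: Q3 = 80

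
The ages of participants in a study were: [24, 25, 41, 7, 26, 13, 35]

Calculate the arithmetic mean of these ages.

24.4286

Step 1: Sum all values: 24 + 25 + 41 + 7 + 26 + 13 + 35 = 171
Step 2: Count the number of values: n = 7
Step 3: Mean = sum / n = 171 / 7 = 24.4286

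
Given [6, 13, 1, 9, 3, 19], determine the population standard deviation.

6.1033

Step 1: Compute the mean: 8.5
Step 2: Sum of squared deviations from the mean: 223.5
Step 3: Population variance = 223.5 / 6 = 37.25
Step 4: Standard deviation = sqrt(37.25) = 6.1033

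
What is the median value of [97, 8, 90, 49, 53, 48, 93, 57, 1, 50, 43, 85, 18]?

50

Step 1: Sort the data in ascending order: [1, 8, 18, 43, 48, 49, 50, 53, 57, 85, 90, 93, 97]
Step 2: The number of values is n = 13.
Step 3: Since n is odd, the median is the middle value at position 7: 50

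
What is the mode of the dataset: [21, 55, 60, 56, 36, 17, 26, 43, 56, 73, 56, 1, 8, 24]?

56

Step 1: Count the frequency of each value:
  1: appears 1 time(s)
  8: appears 1 time(s)
  17: appears 1 time(s)
  21: appears 1 time(s)
  24: appears 1 time(s)
  26: appears 1 time(s)
  36: appears 1 time(s)
  43: appears 1 time(s)
  55: appears 1 time(s)
  56: appears 3 time(s)
  60: appears 1 time(s)
  73: appears 1 time(s)
Step 2: The value 56 appears most frequently (3 times).
Step 3: Mode = 56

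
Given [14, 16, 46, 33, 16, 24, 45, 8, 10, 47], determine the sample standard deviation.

15.5596

Step 1: Compute the mean: 25.9
Step 2: Sum of squared deviations from the mean: 2178.9
Step 3: Sample variance = 2178.9 / 9 = 242.1
Step 4: Standard deviation = sqrt(242.1) = 15.5596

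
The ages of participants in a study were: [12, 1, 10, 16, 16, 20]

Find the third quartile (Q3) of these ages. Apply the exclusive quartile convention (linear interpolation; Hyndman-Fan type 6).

17

Step 1: Sort the data: [1, 10, 12, 16, 16, 20]
Step 2: n = 6
Step 3: Using the exclusive quartile method:
  Q1 = 7.75
  Q2 (median) = 14
  Q3 = 17
  IQR = Q3 - Q1 = 17 - 7.75 = 9.25
Step 4: Q3 = 17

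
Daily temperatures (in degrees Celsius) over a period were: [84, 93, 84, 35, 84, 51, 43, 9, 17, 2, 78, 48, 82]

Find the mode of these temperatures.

84

Step 1: Count the frequency of each value:
  2: appears 1 time(s)
  9: appears 1 time(s)
  17: appears 1 time(s)
  35: appears 1 time(s)
  43: appears 1 time(s)
  48: appears 1 time(s)
  51: appears 1 time(s)
  78: appears 1 time(s)
  82: appears 1 time(s)
  84: appears 3 time(s)
  93: appears 1 time(s)
Step 2: The value 84 appears most frequently (3 times).
Step 3: Mode = 84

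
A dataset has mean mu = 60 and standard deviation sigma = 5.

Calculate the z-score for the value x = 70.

2

Step 1: Recall the z-score formula: z = (x - mu) / sigma
Step 2: Substitute values: z = (70 - 60) / 5
Step 3: z = 10 / 5 = 2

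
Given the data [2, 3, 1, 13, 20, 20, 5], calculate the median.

5

Step 1: Sort the data in ascending order: [1, 2, 3, 5, 13, 20, 20]
Step 2: The number of values is n = 7.
Step 3: Since n is odd, the median is the middle value at position 4: 5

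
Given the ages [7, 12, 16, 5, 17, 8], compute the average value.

10.8333

Step 1: Sum all values: 7 + 12 + 16 + 5 + 17 + 8 = 65
Step 2: Count the number of values: n = 6
Step 3: Mean = sum / n = 65 / 6 = 10.8333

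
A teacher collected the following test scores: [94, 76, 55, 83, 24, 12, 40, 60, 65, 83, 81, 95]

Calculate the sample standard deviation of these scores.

26.9579

Step 1: Compute the mean: 64
Step 2: Sum of squared deviations from the mean: 7994
Step 3: Sample variance = 7994 / 11 = 726.7273
Step 4: Standard deviation = sqrt(726.7273) = 26.9579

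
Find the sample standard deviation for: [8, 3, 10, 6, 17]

5.2631

Step 1: Compute the mean: 8.8
Step 2: Sum of squared deviations from the mean: 110.8
Step 3: Sample variance = 110.8 / 4 = 27.7
Step 4: Standard deviation = sqrt(27.7) = 5.2631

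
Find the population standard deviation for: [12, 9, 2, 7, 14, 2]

4.5704

Step 1: Compute the mean: 7.6667
Step 2: Sum of squared deviations from the mean: 125.3333
Step 3: Population variance = 125.3333 / 6 = 20.8889
Step 4: Standard deviation = sqrt(20.8889) = 4.5704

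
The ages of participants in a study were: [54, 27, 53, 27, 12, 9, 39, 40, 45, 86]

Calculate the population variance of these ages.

458.36

Step 1: Compute the mean: (54 + 27 + 53 + 27 + 12 + 9 + 39 + 40 + 45 + 86) / 10 = 39.2
Step 2: Compute squared deviations from the mean:
  (54 - 39.2)^2 = 219.04
  (27 - 39.2)^2 = 148.84
  (53 - 39.2)^2 = 190.44
  (27 - 39.2)^2 = 148.84
  (12 - 39.2)^2 = 739.84
  (9 - 39.2)^2 = 912.04
  (39 - 39.2)^2 = 0.04
  (40 - 39.2)^2 = 0.64
  (45 - 39.2)^2 = 33.64
  (86 - 39.2)^2 = 2190.24
Step 3: Sum of squared deviations = 4583.6
Step 4: Population variance = 4583.6 / 10 = 458.36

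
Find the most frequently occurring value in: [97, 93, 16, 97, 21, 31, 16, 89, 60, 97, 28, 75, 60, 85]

97

Step 1: Count the frequency of each value:
  16: appears 2 time(s)
  21: appears 1 time(s)
  28: appears 1 time(s)
  31: appears 1 time(s)
  60: appears 2 time(s)
  75: appears 1 time(s)
  85: appears 1 time(s)
  89: appears 1 time(s)
  93: appears 1 time(s)
  97: appears 3 time(s)
Step 2: The value 97 appears most frequently (3 times).
Step 3: Mode = 97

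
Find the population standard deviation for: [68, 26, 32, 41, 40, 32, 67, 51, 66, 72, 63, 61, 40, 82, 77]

17.5

Step 1: Compute the mean: 54.5333
Step 2: Sum of squared deviations from the mean: 4593.7333
Step 3: Population variance = 4593.7333 / 15 = 306.2489
Step 4: Standard deviation = sqrt(306.2489) = 17.5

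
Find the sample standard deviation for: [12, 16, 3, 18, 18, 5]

6.603

Step 1: Compute the mean: 12
Step 2: Sum of squared deviations from the mean: 218
Step 3: Sample variance = 218 / 5 = 43.6
Step 4: Standard deviation = sqrt(43.6) = 6.603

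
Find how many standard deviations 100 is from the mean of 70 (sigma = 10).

3

Step 1: Recall the z-score formula: z = (x - mu) / sigma
Step 2: Substitute values: z = (100 - 70) / 10
Step 3: z = 30 / 10 = 3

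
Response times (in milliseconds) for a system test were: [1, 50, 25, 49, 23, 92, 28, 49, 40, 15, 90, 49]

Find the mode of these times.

49

Step 1: Count the frequency of each value:
  1: appears 1 time(s)
  15: appears 1 time(s)
  23: appears 1 time(s)
  25: appears 1 time(s)
  28: appears 1 time(s)
  40: appears 1 time(s)
  49: appears 3 time(s)
  50: appears 1 time(s)
  90: appears 1 time(s)
  92: appears 1 time(s)
Step 2: The value 49 appears most frequently (3 times).
Step 3: Mode = 49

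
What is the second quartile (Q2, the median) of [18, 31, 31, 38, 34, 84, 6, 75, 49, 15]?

32.5

Step 1: Sort the data: [6, 15, 18, 31, 31, 34, 38, 49, 75, 84]
Step 2: n = 10
Step 3: Q2 is the median. Since n is even, it is the average of the values at positions 5 and 6:
  Q2 = (31 + 34) / 2 = 32.5
Step 4: Q2 = 32.5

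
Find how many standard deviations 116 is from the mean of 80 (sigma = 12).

3

Step 1: Recall the z-score formula: z = (x - mu) / sigma
Step 2: Substitute values: z = (116 - 80) / 12
Step 3: z = 36 / 12 = 3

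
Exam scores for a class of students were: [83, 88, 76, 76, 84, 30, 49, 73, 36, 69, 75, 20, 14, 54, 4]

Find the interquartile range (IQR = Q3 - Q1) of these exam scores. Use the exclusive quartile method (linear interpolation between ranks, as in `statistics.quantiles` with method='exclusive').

46

Step 1: Sort the data: [4, 14, 20, 30, 36, 49, 54, 69, 73, 75, 76, 76, 83, 84, 88]
Step 2: n = 15
Step 3: Using the exclusive quartile method:
  Q1 = 30
  Q2 (median) = 69
  Q3 = 76
  IQR = Q3 - Q1 = 76 - 30 = 46
Step 4: IQR = 46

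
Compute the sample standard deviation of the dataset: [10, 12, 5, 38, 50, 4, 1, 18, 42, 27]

17.5186

Step 1: Compute the mean: 20.7
Step 2: Sum of squared deviations from the mean: 2762.1
Step 3: Sample variance = 2762.1 / 9 = 306.9
Step 4: Standard deviation = sqrt(306.9) = 17.5186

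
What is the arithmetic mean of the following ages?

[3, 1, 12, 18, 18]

10.4

Step 1: Sum all values: 3 + 1 + 12 + 18 + 18 = 52
Step 2: Count the number of values: n = 5
Step 3: Mean = sum / n = 52 / 5 = 10.4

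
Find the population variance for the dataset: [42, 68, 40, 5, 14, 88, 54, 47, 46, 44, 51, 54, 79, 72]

476.4898

Step 1: Compute the mean: (42 + 68 + 40 + 5 + 14 + 88 + 54 + 47 + 46 + 44 + 51 + 54 + 79 + 72) / 14 = 50.2857
Step 2: Compute squared deviations from the mean:
  (42 - 50.2857)^2 = 68.6531
  (68 - 50.2857)^2 = 313.7959
  (40 - 50.2857)^2 = 105.7959
  (5 - 50.2857)^2 = 2050.7959
  (14 - 50.2857)^2 = 1316.6531
  (88 - 50.2857)^2 = 1422.3673
  (54 - 50.2857)^2 = 13.7959
  (47 - 50.2857)^2 = 10.7959
  (46 - 50.2857)^2 = 18.3673
  (44 - 50.2857)^2 = 39.5102
  (51 - 50.2857)^2 = 0.5102
  (54 - 50.2857)^2 = 13.7959
  (79 - 50.2857)^2 = 824.5102
  (72 - 50.2857)^2 = 471.5102
Step 3: Sum of squared deviations = 6670.8571
Step 4: Population variance = 6670.8571 / 14 = 476.4898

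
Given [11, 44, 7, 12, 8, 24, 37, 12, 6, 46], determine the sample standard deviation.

15.8819

Step 1: Compute the mean: 20.7
Step 2: Sum of squared deviations from the mean: 2270.1
Step 3: Sample variance = 2270.1 / 9 = 252.2333
Step 4: Standard deviation = sqrt(252.2333) = 15.8819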